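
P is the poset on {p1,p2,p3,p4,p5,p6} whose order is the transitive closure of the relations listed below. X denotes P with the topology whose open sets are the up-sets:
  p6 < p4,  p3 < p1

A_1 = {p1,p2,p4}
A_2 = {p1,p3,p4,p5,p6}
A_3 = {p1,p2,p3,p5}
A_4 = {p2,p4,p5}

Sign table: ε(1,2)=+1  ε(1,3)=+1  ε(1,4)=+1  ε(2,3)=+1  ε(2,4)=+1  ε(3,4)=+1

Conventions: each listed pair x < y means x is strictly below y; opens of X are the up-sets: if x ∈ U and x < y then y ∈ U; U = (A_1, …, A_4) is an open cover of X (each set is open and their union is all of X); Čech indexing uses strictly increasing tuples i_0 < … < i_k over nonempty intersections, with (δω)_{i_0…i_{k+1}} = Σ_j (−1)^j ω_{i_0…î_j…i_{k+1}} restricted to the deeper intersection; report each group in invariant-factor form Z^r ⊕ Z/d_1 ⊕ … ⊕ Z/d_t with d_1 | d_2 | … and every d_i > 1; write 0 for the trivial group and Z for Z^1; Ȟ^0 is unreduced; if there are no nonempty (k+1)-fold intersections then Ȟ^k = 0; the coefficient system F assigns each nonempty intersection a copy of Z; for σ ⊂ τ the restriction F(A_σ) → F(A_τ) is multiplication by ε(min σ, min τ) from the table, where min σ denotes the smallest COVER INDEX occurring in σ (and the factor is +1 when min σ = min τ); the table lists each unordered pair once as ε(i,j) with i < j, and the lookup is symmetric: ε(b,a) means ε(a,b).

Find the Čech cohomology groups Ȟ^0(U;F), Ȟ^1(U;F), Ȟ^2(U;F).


intersection data:
  A12={p1,p4} A13={p1,p2} A14={p2,p4} A23={p1,p3,p5} A24={p4,p5} A34={p2,p5}
  A123={p1} A124={p4} A134={p2} A234={p5}
C dims 4,6,4; δ0: rk 3, SNF 1^3; δ1: rk 3, SNF 1^3
Ȟ^0 = (4 − 3) − 0 = 1, so Ȟ^0 ≅ Z
Ȟ^1 = (6 − 3) − 3 = 0, so Ȟ^1 ≅ 0
Ȟ^2 = (4 − 0) − 3 = 1, so Ȟ^2 ≅ Z

Ȟ^0(U;F) ≅ Z, Ȟ^1(U;F) ≅ 0, Ȟ^2(U;F) ≅ Z


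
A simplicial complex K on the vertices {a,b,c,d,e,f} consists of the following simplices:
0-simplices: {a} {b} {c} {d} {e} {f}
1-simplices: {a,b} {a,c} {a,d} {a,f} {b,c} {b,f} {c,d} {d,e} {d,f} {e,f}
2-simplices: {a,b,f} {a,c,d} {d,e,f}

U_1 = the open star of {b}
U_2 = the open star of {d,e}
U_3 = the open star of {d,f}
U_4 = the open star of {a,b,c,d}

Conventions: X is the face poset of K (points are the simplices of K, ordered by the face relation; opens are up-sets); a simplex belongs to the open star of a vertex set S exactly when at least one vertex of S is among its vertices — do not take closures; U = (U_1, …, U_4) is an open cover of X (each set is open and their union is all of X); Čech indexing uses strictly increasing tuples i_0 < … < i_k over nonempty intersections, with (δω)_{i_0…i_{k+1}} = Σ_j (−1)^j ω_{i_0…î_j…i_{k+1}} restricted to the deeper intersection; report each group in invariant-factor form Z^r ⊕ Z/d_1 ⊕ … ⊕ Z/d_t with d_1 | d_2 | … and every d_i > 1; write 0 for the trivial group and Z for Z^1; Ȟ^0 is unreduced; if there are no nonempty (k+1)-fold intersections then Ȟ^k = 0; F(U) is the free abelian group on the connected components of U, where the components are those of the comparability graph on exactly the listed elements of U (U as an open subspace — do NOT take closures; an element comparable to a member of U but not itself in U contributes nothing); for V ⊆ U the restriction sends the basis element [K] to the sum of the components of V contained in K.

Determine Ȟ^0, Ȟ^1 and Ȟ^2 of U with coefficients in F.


nerve simplices:
  U1={{b},{a,b},{b,c},{b,f},{a,b,f}} U2={{d},{e},{a,d},{c,d},{d,e},{d,f},{e,f},{a,c,d},{d,e,f}} U3={{d},{f},{a,d},{a,f},{b,f},{c,d},{d,e},{d,f},{e,f},{a,b,f},{a,c,d},{d,e,f}} U4={{a},{b},{c},{d},{a,b},{a,c},{a,d},{a,f},{b,c},{b,f},{c,d},{d,e},{d,f},{a,b,f},{a,c,d},{d,e,f}}
  U13={{b,f},{a,b,f}} U14={{b},{a,b},{b,c},{b,f},{a,b,f}} U23={{d},{a,d},{c,d},{d,e},{d,f},{e,f},{a,c,d},{d,e,f}} U24={{d},{a,d},{c,d},{d,e},{d,f},{a,c,d},{d,e,f}} U34={{d},{a,d},{a,f},{b,f},{c,d},{d,e},{d,f},{a,b,f},{a,c,d},{d,e,f}}
  U134={{b,f},{a,b,f}} U234={{d},{a,d},{c,d},{d,e},{d,f},{a,c,d},{d,e,f}}
components per intersection:
  U1: {{b},{a,b},{b,c},{b,f},{a,b,f}}
  U2: {{d},{e},{a,d},{c,d},{d,e},{d,f},{e,f},{a,c,d},{d,e,f}}
  U3: {{d},{f},{a,d},{a,f},{b,f},{c,d},{d,e},{d,f},{e,f},{a,b,f},{a,c,d},{d,e,f}}
  U4: {{a},{b},{c},{d},{a,b},{a,c},{a,d},{a,f},{b,c},{b,f},{c,d},{d,e},{d,f},{a,b,f},{a,c,d},{d,e,f}}
  U13: {{b,f},{a,b,f}}
  U14: {{b},{a,b},{b,c},{b,f},{a,b,f}}
  U23: {{d},{a,d},{c,d},{d,e},{d,f},{e,f},{a,c,d},{d,e,f}}
  U24: {{d},{a,d},{c,d},{d,e},{d,f},{a,c,d},{d,e,f}}
  U34: {{d},{a,d},{c,d},{d,e},{d,f},{a,c,d},{d,e,f}} {{a,f},{b,f},{a,b,f}}
  U134: {{b,f},{a,b,f}}
  U234: {{d},{a,d},{c,d},{d,e},{d,f},{a,c,d},{d,e,f}}
C dims 4,6,2; δ0: rk 3, SNF 1^3; δ1: rk 2, SNF 1^2
degree 0: 4−3−0 = 1 → Ȟ^0 ≅ Z
degree 1: 6−2−3 = 1 → Ȟ^1 ≅ Z
degree 2: 2−0−2 = 0 → Ȟ^2 ≅ 0

Ȟ^0 = Z, Ȟ^1 = Z and Ȟ^2 = 0


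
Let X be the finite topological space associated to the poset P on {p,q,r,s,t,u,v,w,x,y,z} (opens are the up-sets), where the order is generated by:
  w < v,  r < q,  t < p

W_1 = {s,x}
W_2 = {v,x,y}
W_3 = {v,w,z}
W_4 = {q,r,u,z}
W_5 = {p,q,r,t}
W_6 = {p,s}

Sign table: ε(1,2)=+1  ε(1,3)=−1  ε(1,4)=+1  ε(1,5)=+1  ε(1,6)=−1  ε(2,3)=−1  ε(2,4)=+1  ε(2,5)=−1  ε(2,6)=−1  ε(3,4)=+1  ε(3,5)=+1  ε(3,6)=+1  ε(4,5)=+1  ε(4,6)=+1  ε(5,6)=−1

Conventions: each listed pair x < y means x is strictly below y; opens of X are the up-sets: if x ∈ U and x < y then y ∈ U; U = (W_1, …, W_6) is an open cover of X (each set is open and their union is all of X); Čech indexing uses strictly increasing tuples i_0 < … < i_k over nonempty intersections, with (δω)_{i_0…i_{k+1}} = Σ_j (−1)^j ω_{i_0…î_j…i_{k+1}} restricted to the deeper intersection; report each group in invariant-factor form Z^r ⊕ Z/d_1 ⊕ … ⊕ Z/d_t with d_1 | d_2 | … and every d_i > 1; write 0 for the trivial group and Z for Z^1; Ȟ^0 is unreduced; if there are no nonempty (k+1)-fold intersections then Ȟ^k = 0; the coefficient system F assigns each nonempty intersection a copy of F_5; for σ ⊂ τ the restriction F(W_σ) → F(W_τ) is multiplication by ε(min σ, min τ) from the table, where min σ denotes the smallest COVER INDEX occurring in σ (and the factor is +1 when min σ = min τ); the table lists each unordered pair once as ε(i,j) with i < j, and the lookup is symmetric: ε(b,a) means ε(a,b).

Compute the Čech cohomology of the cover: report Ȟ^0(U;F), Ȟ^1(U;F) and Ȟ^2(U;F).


nonempty overlaps:
  W12={x} W16={s} W23={v} W34={z} W45={q,r} W56={p}
C dims 6,6; δ0: rk_F5 6
degree 0: 6−6−0 = 0 → Ȟ^0 ≅ 0
degree 1: 6−0−6 = 0 → Ȟ^1 ≅ 0
degree 2: 0−0−0 = 0 → Ȟ^2 ≅ 0

Ȟ^0 = 0, Ȟ^1 = 0, Ȟ^2 = 0


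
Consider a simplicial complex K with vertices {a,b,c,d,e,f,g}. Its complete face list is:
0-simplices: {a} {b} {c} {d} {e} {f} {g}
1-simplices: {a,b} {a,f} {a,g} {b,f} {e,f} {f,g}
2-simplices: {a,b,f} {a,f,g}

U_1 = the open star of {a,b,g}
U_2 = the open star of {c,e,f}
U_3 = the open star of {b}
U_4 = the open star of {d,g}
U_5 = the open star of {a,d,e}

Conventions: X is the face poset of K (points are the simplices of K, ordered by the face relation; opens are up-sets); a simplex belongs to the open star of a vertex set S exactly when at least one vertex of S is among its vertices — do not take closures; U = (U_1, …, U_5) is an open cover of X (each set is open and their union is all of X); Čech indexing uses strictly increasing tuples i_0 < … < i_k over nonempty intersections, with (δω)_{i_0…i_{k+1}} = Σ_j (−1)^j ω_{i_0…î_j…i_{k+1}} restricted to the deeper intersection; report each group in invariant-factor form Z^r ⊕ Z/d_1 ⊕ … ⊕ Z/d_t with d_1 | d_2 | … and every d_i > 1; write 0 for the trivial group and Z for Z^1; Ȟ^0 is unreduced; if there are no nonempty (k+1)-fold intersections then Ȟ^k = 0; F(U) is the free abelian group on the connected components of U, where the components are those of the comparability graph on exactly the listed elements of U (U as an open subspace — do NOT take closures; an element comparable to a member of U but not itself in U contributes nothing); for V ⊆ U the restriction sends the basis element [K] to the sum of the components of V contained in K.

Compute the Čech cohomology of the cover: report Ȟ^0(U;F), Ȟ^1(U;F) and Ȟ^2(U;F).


intersection data:
  U1={{a},{b},{g},{a,b},{a,f},{a,g},{b,f},{f,g},{a,b,f},{a,f,g}} U2={{c},{e},{f},{a,f},{b,f},{e,f},{f,g},{a,b,f},{a,f,g}} U3={{b},{a,b},{b,f},{a,b,f}} U4={{d},{g},{a,g},{f,g},{a,f,g}} U5={{a},{d},{e},{a,b},{a,f},{a,g},{e,f},{a,b,f},{a,f,g}}
  U12={{a,f},{b,f},{f,g},{a,b,f},{a,f,g}} U13={{b},{a,b},{b,f},{a,b,f}} U14={{g},{a,g},{f,g},{a,f,g}} U15={{a},{a,b},{a,f},{a,g},{a,b,f},{a,f,g}} U23={{b,f},{a,b,f}} U24={{f,g},{a,f,g}} U25={{e},{a,f},{e,f},{a,b,f},{a,f,g}} U35={{a,b},{a,b,f}} U45={{d},{a,g},{a,f,g}}
  U123={{b,f},{a,b,f}} U124={{f,g},{a,f,g}} U125={{a,f},{a,b,f},{a,f,g}} U135={{a,b},{a,b,f}} U145={{a,g},{a,f,g}} U235={{a,b,f}} U245={{a,f,g}}
  U1235={{a,b,f}} U1245={{a,f,g}}
components per intersection:
  U1: {{a},{b},{g},{a,b},{a,f},{a,g},{b,f},{f,g},{a,b,f},{a,f,g}}
  U2: {{c}} {{e},{f},{a,f},{b,f},{e,f},{f,g},{a,b,f},{a,f,g}}
  U3: {{b},{a,b},{b,f},{a,b,f}}
  U4: {{d}} {{g},{a,g},{f,g},{a,f,g}}
  U5: {{a},{a,b},{a,f},{a,g},{a,b,f},{a,f,g}} {{d}} {{e},{e,f}}
  U12: {{a,f},{b,f},{f,g},{a,b,f},{a,f,g}}
  U13: {{b},{a,b},{b,f},{a,b,f}}
  U14: {{g},{a,g},{f,g},{a,f,g}}
  U15: {{a},{a,b},{a,f},{a,g},{a,b,f},{a,f,g}}
  U23: {{b,f},{a,b,f}}
  U24: {{f,g},{a,f,g}}
  U25: {{e},{e,f}} {{a,f},{a,b,f},{a,f,g}}
  U35: {{a,b},{a,b,f}}
  U45: {{d}} {{a,g},{a,f,g}}
  U123: {{b,f},{a,b,f}}
  U124: {{f,g},{a,f,g}}
  U125: {{a,f},{a,b,f},{a,f,g}}
  U135: {{a,b},{a,b,f}}
  U145: {{a,g},{a,f,g}}
  U235: {{a,b,f}}
  U245: {{a,f,g}}
  U1235: {{a,b,f}}
  U1245: {{a,f,g}}
C dims 9,11,7,2; δ0: rk 6, SNF 1^6; δ1: rk 5, SNF 1^5; δ2: rk 2, SNF 1^2
Ȟ^0 = (9 − 6) − 0 = 3, so Ȟ^0 ≅ Z^3
Ȟ^1 = (11 − 5) − 6 = 0, so Ȟ^1 ≅ 0
Ȟ^2 = (7 − 2) − 5 = 0, so Ȟ^2 ≅ 0

Ȟ^0 = Z^3, Ȟ^1 = 0 and Ȟ^2 = 0


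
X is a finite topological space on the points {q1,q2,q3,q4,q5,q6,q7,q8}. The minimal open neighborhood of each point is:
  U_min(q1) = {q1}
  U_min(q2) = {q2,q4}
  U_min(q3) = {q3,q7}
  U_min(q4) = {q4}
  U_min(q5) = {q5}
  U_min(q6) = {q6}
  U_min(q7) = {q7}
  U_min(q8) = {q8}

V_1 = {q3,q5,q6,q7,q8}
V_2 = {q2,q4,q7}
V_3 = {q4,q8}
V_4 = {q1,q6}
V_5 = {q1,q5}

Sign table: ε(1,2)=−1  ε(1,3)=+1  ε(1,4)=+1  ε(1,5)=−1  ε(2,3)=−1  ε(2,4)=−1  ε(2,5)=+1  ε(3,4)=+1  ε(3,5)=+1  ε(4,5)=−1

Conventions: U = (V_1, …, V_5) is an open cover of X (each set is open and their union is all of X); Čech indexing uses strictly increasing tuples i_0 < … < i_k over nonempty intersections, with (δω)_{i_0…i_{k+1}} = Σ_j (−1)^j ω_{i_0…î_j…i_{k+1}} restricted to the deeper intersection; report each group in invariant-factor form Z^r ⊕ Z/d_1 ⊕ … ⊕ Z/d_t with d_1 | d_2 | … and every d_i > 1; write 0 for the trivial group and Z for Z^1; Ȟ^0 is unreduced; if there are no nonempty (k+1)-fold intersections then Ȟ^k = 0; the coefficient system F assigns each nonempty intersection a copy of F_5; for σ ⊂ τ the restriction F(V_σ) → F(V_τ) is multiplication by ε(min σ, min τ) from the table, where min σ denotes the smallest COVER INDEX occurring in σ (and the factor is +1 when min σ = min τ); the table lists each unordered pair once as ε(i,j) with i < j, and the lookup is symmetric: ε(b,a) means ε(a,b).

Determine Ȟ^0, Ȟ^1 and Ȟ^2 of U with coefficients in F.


nonempty overlaps:
  V12={q7} V13={q8} V14={q6} V15={q5} V23={q4} V45={q1}
C dims 5,6; δ0: rk_F5 4
degree 0: 5−4−0 = 1 → Ȟ^0 ≅ Z/5
degree 1: 6−0−4 = 2 → Ȟ^1 ≅ Z/5 ⊕ Z/5
degree 2: 0−0−0 = 0 → Ȟ^2 ≅ 0

Ȟ^0 = Z/5, Ȟ^1 = Z/5 ⊕ Z/5 and Ȟ^2 = 0


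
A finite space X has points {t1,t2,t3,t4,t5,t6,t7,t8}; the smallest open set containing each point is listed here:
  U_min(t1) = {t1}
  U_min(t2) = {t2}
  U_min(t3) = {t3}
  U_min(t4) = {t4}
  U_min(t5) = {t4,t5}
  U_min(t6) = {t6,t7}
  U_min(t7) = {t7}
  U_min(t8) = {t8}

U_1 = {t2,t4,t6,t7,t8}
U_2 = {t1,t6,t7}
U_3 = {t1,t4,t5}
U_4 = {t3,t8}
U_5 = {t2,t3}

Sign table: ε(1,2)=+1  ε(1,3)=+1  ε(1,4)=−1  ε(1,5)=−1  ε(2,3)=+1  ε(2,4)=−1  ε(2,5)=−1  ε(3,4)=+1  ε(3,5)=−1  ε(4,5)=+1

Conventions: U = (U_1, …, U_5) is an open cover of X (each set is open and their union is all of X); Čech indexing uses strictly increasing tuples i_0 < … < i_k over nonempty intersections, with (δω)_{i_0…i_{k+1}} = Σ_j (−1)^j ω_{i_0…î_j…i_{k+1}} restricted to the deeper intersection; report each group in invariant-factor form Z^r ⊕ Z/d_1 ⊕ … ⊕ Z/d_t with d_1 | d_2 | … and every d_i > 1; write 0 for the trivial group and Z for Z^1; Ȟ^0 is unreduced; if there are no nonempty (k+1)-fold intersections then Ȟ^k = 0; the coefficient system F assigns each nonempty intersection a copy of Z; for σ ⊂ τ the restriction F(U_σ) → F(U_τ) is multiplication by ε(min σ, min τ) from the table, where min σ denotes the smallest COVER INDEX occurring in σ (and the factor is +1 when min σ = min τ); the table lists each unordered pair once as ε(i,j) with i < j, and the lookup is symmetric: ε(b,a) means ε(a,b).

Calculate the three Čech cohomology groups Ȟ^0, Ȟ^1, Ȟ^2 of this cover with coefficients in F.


Ȟ^0 = Z; Ȟ^1 = Z^2; Ȟ^2 = 0

nonempty overlaps:
  U12={t6,t7} U13={t4} U14={t8} U15={t2} U23={t1} U45={t3}
C dims 5,6; δ0: rk 4, SNF 1^4
degree 0: 5−4−0 = 1 → Ȟ^0 ≅ Z
degree 1: 6−0−4 = 2 → Ȟ^1 ≅ Z^2
degree 2: 0−0−0 = 0 → Ȟ^2 ≅ 0


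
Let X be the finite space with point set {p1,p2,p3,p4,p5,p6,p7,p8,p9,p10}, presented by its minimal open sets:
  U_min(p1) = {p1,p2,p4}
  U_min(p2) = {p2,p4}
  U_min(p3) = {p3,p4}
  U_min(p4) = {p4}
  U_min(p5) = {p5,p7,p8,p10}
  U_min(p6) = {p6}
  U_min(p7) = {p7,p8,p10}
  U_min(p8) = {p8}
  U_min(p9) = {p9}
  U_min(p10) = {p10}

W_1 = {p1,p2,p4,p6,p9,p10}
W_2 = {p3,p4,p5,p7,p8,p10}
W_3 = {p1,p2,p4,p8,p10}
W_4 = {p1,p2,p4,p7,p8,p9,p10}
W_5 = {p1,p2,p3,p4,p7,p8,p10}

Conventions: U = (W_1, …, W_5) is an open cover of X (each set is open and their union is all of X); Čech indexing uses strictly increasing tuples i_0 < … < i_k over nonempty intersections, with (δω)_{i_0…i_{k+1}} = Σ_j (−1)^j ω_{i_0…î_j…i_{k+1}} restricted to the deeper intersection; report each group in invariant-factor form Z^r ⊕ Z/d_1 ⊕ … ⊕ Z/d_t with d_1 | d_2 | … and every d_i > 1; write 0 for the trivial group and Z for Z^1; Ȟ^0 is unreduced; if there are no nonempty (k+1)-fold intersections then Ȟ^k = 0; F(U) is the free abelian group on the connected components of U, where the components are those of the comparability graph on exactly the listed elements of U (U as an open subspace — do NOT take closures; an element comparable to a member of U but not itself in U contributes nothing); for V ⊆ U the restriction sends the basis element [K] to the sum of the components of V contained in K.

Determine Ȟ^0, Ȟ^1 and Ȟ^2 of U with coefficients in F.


cover nerve:
  W12={p4,p10} W13={p1,p2,p4,p10} W14={p1,p2,p4,p9,p10} W15={p1,p2,p4,p10} W23={p4,p8,p10} W24={p4,p7,p8,p10} W25={p3,p4,p7,p8,p10} W34={p1,p2,p4,p8,p10} W35={p1,p2,p4,p8,p10} W45={p1,p2,p4,p7,p8,p10}
  W123={p4,p10} W124={p4,p10} W125={p4,p10} W134={p1,p2,p4,p10} W135={p1,p2,p4,p10} W145={p1,p2,p4,p10} W234={p4,p8,p10} W235={p4,p8,p10} W245={p4,p7,p8,p10} W345={p1,p2,p4,p8,p10}
  W1234={p4,p10} W1235={p4,p10} W1245={p4,p10} W1345={p1,p2,p4,p10} W2345={p4,p8,p10}
  W12345={p4,p10}
components per intersection:
  W1: {p1,p2,p4} {p6} {p9} {p10}
  W2: {p3,p4} {p5,p7,p8,p10}
  W3: {p1,p2,p4} {p8} {p10}
  W4: {p1,p2,p4} {p7,p8,p10} {p9}
  W5: {p1,p2,p3,p4} {p7,p8,p10}
  W12: {p4} {p10}
  W13: {p1,p2,p4} {p10}
  W14: {p1,p2,p4} {p9} {p10}
  W15: {p1,p2,p4} {p10}
  W23: {p4} {p8} {p10}
  W24: {p4} {p7,p8,p10}
  W25: {p3,p4} {p7,p8,p10}
  W34: {p1,p2,p4} {p8} {p10}
  W35: {p1,p2,p4} {p8} {p10}
  W45: {p1,p2,p4} {p7,p8,p10}
  W123: {p4} {p10}
  W124: {p4} {p10}
  W125: {p4} {p10}
  W134: {p1,p2,p4} {p10}
  W135: {p1,p2,p4} {p10}
  W145: {p1,p2,p4} {p10}
  W234: {p4} {p8} {p10}
  W235: {p4} {p8} {p10}
  W245: {p4} {p7,p8,p10}
  W345: {p1,p2,p4} {p8} {p10}
  W1234: {p4} {p10}
  W1235: {p4} {p10}
  W1245: {p4} {p10}
  W1345: {p1,p2,p4} {p10}
  W2345: {p4} {p8} {p10}
  W12345: {p4} {p10}
C dims 14,24,23,11; δ0: rk 10, SNF 1^10; δ1: rk 14, SNF 1^14; δ2: rk 9, SNF 1^9
Ȟ^0: (14−10)−0=4 ⇒ Z^4
Ȟ^1: (24−14)−10=0 ⇒ 0
Ȟ^2: (23−9)−14=0 ⇒ 0

Ȟ^0(U;F) ≅ Z^4, Ȟ^1(U;F) ≅ 0 and Ȟ^2(U;F) ≅ 0


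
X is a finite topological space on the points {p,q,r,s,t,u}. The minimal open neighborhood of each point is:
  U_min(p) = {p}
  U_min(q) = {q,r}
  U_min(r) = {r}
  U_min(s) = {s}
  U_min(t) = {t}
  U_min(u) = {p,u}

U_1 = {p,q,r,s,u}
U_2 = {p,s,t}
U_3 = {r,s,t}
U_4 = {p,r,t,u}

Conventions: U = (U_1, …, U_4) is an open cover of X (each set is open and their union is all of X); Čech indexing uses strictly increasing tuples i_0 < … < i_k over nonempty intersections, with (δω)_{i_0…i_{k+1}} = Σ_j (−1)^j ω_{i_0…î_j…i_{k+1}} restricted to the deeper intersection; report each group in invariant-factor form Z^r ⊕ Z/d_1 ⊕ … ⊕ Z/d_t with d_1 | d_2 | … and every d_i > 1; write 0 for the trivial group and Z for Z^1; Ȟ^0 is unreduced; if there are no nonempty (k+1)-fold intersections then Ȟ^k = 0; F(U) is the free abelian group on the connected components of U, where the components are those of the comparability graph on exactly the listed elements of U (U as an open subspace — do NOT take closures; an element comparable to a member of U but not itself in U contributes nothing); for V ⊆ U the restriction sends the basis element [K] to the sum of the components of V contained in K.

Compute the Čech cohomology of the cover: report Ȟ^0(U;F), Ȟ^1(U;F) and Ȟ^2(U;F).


nerve of the cover:
  U12={p,s} U13={r,s} U14={p,r,u} U23={s,t} U24={p,t} U34={r,t}
  U123={s} U124={p} U134={r} U234={t}
components per intersection:
  U1: {p,u} {q,r} {s}
  U2: {p} {s} {t}
  U3: {r} {s} {t}
  U4: {p,u} {r} {t}
  U12: {p} {s}
  U13: {r} {s}
  U14: {p,u} {r}
  U23: {s} {t}
  U24: {p} {t}
  U34: {r} {t}
  U123: {s}
  U124: {p}
  U134: {r}
  U234: {t}
C dims 12,12,4; δ0: rk 8, SNF 1^8; δ1: rk 4, SNF 1^4
Ȟ^0 = (12 − 8) − 0 = 4, so Ȟ^0 ≅ Z^4
Ȟ^1 = (12 − 4) − 8 = 0, so Ȟ^1 ≅ 0
Ȟ^2 = (4 − 0) − 4 = 0, so Ȟ^2 ≅ 0

Ȟ^0 = Z^4; Ȟ^1 = 0; Ȟ^2 = 0


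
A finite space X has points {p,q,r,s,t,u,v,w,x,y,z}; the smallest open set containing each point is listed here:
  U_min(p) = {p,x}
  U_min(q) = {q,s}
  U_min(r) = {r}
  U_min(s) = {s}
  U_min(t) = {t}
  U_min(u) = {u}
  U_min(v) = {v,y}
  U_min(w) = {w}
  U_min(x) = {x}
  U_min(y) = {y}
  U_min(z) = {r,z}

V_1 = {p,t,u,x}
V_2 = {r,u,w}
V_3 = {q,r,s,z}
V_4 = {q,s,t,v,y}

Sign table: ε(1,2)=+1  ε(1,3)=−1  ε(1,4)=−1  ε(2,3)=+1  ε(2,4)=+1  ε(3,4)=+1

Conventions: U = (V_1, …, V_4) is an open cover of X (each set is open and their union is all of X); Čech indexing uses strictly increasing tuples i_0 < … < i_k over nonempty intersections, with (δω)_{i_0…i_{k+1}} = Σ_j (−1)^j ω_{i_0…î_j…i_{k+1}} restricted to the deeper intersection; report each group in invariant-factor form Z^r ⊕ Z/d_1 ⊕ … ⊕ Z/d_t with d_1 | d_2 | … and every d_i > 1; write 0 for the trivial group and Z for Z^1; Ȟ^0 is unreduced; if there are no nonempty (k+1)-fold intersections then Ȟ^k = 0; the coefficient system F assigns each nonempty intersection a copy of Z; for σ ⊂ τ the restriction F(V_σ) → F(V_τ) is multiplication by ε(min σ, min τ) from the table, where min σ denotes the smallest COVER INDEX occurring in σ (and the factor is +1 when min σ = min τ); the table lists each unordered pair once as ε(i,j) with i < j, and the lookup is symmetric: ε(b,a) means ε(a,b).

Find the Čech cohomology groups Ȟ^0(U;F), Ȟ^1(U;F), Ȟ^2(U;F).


nonempty intersections:
  V12={u} V14={t} V23={r} V34={q,s}
C dims 4,4; δ0: rk 4, SNF 1^3·2
Ȟ^0: (4−4)−0=0 ⇒ 0
Ȟ^1: (4−0)−4=0 plus torsion [2] ⇒ Z/2
Ȟ^2: (0−0)−0=0 ⇒ 0

Ȟ^0 ≅ 0, Ȟ^1 ≅ Z/2 and Ȟ^2 ≅ 0


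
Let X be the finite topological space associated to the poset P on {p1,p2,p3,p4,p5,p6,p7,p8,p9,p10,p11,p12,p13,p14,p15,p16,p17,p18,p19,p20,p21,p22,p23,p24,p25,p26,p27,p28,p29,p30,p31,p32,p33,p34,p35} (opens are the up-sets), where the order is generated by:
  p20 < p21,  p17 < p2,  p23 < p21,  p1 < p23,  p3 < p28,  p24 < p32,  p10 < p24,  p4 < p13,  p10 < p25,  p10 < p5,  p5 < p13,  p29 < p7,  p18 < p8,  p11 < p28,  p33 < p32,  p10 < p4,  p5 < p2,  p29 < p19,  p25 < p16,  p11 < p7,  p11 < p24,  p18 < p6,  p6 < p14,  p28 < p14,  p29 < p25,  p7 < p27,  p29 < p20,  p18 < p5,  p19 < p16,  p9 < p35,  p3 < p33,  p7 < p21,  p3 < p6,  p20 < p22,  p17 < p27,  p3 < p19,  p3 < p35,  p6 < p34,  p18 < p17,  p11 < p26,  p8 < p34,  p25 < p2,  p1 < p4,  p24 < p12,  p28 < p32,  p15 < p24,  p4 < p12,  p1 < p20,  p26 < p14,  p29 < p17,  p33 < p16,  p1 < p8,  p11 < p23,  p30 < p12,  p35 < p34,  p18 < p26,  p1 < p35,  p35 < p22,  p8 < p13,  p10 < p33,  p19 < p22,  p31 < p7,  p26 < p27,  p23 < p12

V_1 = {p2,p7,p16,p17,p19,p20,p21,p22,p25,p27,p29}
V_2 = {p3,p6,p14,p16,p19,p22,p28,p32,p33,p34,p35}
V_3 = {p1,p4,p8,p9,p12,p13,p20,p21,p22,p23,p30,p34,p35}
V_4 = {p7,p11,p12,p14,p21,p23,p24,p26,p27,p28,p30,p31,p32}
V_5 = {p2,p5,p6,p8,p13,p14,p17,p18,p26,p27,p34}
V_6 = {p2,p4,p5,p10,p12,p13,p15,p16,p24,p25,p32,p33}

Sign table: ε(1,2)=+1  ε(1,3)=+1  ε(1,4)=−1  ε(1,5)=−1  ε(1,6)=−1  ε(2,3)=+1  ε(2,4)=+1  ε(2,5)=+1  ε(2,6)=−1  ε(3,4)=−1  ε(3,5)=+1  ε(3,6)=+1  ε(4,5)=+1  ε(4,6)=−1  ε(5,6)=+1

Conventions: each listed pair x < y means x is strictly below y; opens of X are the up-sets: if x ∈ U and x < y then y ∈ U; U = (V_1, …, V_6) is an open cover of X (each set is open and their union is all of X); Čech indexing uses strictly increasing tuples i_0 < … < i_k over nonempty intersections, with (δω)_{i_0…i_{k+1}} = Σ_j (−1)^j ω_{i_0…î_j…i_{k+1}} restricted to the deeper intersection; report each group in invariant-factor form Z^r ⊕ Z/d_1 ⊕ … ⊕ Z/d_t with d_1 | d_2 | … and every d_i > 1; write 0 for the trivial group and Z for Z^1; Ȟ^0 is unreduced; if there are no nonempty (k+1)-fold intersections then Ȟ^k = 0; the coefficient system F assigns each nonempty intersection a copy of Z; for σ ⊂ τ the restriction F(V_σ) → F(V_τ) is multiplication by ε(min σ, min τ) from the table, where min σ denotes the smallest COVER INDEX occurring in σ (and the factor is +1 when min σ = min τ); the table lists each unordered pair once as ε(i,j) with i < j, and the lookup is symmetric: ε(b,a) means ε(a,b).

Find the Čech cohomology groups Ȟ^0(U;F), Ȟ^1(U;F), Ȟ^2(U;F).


nerve of the cover:
  V12={p16,p19,p22} V13={p20,p21,p22} V14={p7,p21,p27} V15={p2,p17,p27} V16={p2,p16,p25} V23={p22,p34,p35} V24={p14,p28,p32} V25={p6,p14,p34} V26={p16,p32,p33} V34={p12,p21,p23,p30} V35={p8,p13,p34} V36={p4,p12,p13} V45={p14,p26,p27} V46={p12,p24,p32} V56={p2,p5,p13}
  V123={p22} V126={p16} V134={p21} V145={p27} V156={p2} V235={p34} V245={p14} V246={p32} V346={p12} V356={p13}
C dims 6,15,10; δ0: rk 6, SNF 1^5·2; δ1: rk 9, SNF 1^9
Ȟ^0 = (6 − 6) − 0 = 0, so Ȟ^0 ≅ 0
Ȟ^1 = (15 − 9) − 6 = 0 plus torsion [2], so Ȟ^1 ≅ Z/2
Ȟ^2 = (10 − 0) − 9 = 1, so Ȟ^2 ≅ Z

Ȟ^0 = 0, Ȟ^1 = Z/2 and Ȟ^2 = Z


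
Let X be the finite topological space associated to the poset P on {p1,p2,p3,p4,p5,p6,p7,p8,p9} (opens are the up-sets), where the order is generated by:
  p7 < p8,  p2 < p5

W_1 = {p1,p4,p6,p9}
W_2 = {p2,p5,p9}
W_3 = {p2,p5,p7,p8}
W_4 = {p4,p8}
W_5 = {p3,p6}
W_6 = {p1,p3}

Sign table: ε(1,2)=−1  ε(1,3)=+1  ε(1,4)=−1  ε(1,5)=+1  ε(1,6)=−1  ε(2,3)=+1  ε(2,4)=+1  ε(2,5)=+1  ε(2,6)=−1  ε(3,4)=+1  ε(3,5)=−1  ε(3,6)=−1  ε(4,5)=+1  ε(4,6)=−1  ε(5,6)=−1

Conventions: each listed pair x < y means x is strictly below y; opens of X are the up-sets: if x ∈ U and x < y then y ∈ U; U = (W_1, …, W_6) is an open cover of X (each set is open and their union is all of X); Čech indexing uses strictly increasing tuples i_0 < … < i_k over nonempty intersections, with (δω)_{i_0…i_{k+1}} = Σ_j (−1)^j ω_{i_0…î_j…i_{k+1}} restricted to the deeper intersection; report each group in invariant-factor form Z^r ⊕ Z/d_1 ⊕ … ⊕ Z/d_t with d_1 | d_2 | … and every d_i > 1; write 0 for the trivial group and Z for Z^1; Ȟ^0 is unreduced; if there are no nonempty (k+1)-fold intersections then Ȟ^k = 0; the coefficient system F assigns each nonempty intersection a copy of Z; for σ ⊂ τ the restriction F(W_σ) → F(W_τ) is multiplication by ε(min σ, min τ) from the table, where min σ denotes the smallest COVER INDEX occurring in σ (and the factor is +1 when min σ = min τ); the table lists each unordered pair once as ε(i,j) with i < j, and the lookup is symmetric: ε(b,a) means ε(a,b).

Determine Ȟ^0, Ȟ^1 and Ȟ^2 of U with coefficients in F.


Ȟ^0 = Z; Ȟ^1 = Z^2; Ȟ^2 = 0

nonempty intersections:
  W12={p9} W14={p4} W15={p6} W16={p1} W23={p2,p5} W34={p8} W56={p3}
C dims 6,7; δ0: rk 5, SNF 1^5
Ȟ^0: (6−5)−0=1 ⇒ Z
Ȟ^1: (7−0)−5=2 ⇒ Z^2
Ȟ^2: (0−0)−0=0 ⇒ 0


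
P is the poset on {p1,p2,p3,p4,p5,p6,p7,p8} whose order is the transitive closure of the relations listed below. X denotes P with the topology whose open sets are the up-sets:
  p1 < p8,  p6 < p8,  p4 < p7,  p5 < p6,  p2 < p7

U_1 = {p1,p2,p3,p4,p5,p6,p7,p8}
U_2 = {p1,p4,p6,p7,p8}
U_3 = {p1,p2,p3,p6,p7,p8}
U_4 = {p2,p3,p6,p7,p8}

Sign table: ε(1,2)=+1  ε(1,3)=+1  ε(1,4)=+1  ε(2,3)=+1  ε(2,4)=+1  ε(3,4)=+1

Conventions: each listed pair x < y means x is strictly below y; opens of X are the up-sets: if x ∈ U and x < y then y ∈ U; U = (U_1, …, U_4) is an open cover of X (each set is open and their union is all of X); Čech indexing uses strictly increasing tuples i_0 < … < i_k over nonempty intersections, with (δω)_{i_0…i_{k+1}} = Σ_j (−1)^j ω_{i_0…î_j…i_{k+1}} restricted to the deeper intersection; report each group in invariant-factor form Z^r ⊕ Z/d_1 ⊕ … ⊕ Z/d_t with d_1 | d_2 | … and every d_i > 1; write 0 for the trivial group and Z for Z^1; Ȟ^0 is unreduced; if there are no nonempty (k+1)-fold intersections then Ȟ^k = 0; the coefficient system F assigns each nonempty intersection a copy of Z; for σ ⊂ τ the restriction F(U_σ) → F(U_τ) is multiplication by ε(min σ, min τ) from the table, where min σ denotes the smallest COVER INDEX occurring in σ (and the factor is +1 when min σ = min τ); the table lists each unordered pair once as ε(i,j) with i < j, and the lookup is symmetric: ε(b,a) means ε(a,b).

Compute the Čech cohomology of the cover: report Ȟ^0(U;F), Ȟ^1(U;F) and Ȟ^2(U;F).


intersection data:
  U12={p1,p4,p6,p7,p8} U13={p1,p2,p3,p6,p7,p8} U14={p2,p3,p6,p7,p8} U23={p1,p6,p7,p8} U24={p6,p7,p8} U34={p2,p3,p6,p7,p8}
  U123={p1,p6,p7,p8} U124={p6,p7,p8} U134={p2,p3,p6,p7,p8} U234={p6,p7,p8}
  U1234={p6,p7,p8}
C dims 4,6,4,1; δ0: rk 3, SNF 1^3; δ1: rk 3, SNF 1^3; δ2: rk 1, SNF 1^1
Ȟ^0 = (4 − 3) − 0 = 1, so Ȟ^0 ≅ Z
Ȟ^1 = (6 − 3) − 3 = 0, so Ȟ^1 ≅ 0
Ȟ^2 = (4 − 1) − 3 = 0, so Ȟ^2 ≅ 0

Ȟ^0(U;F) ≅ Z; Ȟ^1(U;F) ≅ 0; Ȟ^2(U;F) ≅ 0


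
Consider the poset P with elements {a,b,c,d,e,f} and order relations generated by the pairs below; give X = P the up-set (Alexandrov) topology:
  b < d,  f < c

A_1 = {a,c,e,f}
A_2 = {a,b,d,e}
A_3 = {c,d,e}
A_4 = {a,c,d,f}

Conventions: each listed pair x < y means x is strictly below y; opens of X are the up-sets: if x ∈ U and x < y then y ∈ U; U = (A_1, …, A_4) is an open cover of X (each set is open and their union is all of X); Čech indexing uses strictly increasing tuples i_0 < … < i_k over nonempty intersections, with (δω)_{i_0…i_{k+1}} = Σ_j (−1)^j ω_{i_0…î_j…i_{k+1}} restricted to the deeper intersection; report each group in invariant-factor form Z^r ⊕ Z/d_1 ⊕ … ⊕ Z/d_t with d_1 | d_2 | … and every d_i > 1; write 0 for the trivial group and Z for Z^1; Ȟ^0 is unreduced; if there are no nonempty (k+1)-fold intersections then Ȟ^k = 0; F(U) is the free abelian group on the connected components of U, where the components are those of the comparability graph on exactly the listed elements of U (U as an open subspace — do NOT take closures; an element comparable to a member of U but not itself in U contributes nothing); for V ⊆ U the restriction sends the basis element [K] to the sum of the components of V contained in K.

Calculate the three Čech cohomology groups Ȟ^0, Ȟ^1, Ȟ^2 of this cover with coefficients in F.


Ȟ^0 = Z^4; Ȟ^1 = 0; Ȟ^2 = 0

cover nerve:
  A12={a,e} A13={c,e} A14={a,c,f} A23={d,e} A24={a,d} A34={c,d}
  A123={e} A124={a} A134={c} A234={d}
components per intersection:
  A1: {a} {c,f} {e}
  A2: {a} {b,d} {e}
  A3: {c} {d} {e}
  A4: {a} {c,f} {d}
  A12: {a} {e}
  A13: {c} {e}
  A14: {a} {c,f}
  A23: {d} {e}
  A24: {a} {d}
  A34: {c} {d}
  A123: {e}
  A124: {a}
  A134: {c}
  A234: {d}
C dims 12,12,4; δ0: rk 8, SNF 1^8; δ1: rk 4, SNF 1^4
Ȟ^0: (12−8)−0=4 ⇒ Z^4
Ȟ^1: (12−4)−8=0 ⇒ 0
Ȟ^2: (4−0)−4=0 ⇒ 0


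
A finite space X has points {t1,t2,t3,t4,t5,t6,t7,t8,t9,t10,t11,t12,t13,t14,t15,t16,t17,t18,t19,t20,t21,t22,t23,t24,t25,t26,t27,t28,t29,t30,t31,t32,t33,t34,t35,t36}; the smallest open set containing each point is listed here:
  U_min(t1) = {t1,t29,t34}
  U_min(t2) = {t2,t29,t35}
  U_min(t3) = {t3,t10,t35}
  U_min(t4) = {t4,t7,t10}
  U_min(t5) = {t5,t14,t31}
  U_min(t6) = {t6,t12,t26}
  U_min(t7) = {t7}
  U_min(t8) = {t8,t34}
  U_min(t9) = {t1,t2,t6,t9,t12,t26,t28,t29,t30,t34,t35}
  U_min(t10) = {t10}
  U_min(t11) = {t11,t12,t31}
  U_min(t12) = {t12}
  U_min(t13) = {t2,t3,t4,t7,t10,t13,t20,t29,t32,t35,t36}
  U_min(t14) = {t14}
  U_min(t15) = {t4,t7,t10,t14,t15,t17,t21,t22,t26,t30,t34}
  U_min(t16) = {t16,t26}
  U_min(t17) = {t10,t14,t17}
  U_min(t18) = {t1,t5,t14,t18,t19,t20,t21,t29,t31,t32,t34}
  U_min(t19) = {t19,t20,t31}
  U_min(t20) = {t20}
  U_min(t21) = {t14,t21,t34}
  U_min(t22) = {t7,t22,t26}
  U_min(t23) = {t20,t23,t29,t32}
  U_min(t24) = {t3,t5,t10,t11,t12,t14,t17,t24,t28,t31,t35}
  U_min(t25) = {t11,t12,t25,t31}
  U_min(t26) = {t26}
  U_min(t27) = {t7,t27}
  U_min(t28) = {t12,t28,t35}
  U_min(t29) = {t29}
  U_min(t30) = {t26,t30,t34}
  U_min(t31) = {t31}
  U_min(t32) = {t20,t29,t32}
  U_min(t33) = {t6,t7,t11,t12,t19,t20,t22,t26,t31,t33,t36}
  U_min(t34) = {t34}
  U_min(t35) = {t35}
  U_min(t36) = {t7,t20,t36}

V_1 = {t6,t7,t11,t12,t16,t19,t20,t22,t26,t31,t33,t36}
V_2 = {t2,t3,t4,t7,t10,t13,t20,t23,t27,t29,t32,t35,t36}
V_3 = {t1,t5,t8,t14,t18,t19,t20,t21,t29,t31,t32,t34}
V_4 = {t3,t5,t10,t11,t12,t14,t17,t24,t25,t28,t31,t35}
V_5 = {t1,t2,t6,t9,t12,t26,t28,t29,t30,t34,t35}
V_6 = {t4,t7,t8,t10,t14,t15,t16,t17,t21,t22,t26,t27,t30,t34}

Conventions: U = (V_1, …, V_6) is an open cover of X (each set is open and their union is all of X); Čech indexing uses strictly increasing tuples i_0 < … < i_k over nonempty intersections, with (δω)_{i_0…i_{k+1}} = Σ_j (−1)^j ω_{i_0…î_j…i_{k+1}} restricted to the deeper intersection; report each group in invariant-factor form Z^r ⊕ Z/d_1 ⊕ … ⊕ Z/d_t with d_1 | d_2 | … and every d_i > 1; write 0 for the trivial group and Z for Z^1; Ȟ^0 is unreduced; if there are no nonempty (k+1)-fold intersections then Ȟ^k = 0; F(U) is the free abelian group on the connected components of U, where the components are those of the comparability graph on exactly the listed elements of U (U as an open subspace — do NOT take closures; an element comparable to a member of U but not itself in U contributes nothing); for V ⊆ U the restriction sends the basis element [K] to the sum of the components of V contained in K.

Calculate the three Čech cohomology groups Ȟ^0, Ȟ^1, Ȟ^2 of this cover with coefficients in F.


nerve of the cover:
  V12={t7,t20,t36} V13={t19,t20,t31} V14={t11,t12,t31} V15={t6,t12,t26} V16={t7,t16,t22,t26} V23={t20,t29,t32} V24={t3,t10,t35} V25={t2,t29,t35} V26={t4,t7,t10,t27} V34={t5,t14,t31} V35={t1,t29,t34} V36={t8,t14,t21,t34} V45={t12,t28,t35} V46={t10,t14,t17} V56={t26,t30,t34}
  V123={t20} V126={t7} V134={t31} V145={t12} V156={t26} V235={t29} V245={t35} V246={t10} V346={t14} V356={t34}
components per intersection:
  V1: {t6,t7,t11,t12,t16,t19,t20,t22,t26,t31,t33,t36}
  V2: {t2,t3,t4,t7,t10,t13,t20,t23,t27,t29,t32,t35,t36}
  V3: {t1,t5,t8,t14,t18,t19,t20,t21,t29,t31,t32,t34}
  V4: {t3,t5,t10,t11,t12,t14,t17,t24,t25,t28,t31,t35}
  V5: {t1,t2,t6,t9,t12,t26,t28,t29,t30,t34,t35}
  V6: {t4,t7,t8,t10,t14,t15,t16,t17,t21,t22,t26,t27,t30,t34}
  V12: {t7,t20,t36}
  V13: {t19,t20,t31}
  V14: {t11,t12,t31}
  V15: {t6,t12,t26}
  V16: {t7,t16,t22,t26}
  V23: {t20,t29,t32}
  V24: {t3,t10,t35}
  V25: {t2,t29,t35}
  V26: {t4,t7,t10,t27}
  V34: {t5,t14,t31}
  V35: {t1,t29,t34}
  V36: {t8,t14,t21,t34}
  V45: {t12,t28,t35}
  V46: {t10,t14,t17}
  V56: {t26,t30,t34}
  V123: {t20}
  V126: {t7}
  V134: {t31}
  V145: {t12}
  V156: {t26}
  V235: {t29}
  V245: {t35}
  V246: {t10}
  V346: {t14}
  V356: {t34}
C dims 6,15,10; δ0: rk 5, SNF 1^5; δ1: rk 10, SNF 1^9·2
Ȟ^0 = (6 − 5) − 0 = 1, so Ȟ^0 ≅ Z
Ȟ^1 = (15 − 10) − 5 = 0, so Ȟ^1 ≅ 0
Ȟ^2 = (10 − 0) − 10 = 0 plus torsion [2], so Ȟ^2 ≅ Z/2

Ȟ^0 = Z,  Ȟ^1 = 0,  Ȟ^2 = Z/2


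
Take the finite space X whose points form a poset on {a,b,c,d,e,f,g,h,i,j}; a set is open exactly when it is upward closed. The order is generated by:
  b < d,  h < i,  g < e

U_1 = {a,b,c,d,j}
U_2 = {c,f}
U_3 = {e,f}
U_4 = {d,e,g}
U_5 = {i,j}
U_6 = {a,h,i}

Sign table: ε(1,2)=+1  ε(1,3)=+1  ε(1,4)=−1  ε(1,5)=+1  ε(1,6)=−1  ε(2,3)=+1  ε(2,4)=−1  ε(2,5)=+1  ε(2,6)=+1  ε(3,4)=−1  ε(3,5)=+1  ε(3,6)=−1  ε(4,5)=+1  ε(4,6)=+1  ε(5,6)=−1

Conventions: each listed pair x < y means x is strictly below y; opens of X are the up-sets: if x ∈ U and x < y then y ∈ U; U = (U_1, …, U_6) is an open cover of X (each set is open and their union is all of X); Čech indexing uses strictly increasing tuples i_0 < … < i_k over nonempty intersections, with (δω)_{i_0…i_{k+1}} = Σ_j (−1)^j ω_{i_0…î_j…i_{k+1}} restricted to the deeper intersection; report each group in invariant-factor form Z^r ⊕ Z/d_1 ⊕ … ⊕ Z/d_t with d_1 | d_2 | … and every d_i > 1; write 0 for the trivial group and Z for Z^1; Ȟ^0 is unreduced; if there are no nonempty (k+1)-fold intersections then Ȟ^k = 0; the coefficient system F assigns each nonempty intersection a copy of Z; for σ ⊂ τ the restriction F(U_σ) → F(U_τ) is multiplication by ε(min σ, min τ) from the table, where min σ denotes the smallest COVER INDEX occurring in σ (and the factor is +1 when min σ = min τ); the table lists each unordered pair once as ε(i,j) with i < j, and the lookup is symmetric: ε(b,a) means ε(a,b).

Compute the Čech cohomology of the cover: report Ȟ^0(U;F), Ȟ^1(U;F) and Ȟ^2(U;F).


nonempty overlaps:
  U12={c} U14={d} U15={j} U16={a} U23={f} U34={e} U56={i}
C dims 6,7; δ0: rk 5, SNF 1^5
degree 0: 6−5−0 = 1 → Ȟ^0 ≅ Z
degree 1: 7−0−5 = 2 → Ȟ^1 ≅ Z^2
degree 2: 0−0−0 = 0 → Ȟ^2 ≅ 0

Ȟ^0 ≅ Z, Ȟ^1 ≅ Z^2 and Ȟ^2 ≅ 0


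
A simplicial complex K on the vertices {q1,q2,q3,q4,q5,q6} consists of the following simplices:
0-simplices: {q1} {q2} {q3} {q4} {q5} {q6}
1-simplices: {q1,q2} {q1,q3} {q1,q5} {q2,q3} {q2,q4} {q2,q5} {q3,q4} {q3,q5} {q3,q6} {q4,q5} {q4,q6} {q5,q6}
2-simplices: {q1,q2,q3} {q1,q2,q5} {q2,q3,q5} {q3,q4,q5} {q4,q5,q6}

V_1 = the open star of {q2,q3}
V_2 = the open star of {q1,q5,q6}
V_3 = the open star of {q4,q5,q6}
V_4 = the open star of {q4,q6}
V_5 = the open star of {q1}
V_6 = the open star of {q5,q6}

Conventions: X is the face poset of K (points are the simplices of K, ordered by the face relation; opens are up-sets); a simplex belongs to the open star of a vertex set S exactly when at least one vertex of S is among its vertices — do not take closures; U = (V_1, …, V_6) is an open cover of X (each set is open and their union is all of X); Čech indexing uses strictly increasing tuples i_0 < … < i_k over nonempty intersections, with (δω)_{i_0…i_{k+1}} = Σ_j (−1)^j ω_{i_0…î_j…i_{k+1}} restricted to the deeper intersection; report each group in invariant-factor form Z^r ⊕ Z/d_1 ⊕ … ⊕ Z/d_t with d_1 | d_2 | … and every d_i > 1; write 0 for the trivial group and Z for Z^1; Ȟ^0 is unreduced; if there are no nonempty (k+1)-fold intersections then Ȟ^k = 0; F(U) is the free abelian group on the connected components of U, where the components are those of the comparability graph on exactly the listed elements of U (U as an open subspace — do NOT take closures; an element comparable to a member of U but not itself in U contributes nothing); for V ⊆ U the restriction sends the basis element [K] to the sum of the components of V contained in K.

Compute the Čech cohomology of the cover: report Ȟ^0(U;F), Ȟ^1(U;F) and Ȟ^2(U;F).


nonempty intersections:
  V1={{q2},{q3},{q1,q2},{q1,q3},{q2,q3},{q2,q4},{q2,q5},{q3,q4},{q3,q5},{q3,q6},{q1,q2,q3},{q1,q2,q5},{q2,q3,q5},{q3,q4,q5}} V2={{q1},{q5},{q6},{q1,q2},{q1,q3},{q1,q5},{q2,q5},{q3,q5},{q3,q6},{q4,q5},{q4,q6},{q5,q6},{q1,q2,q3},{q1,q2,q5},{q2,q3,q5},{q3,q4,q5},{q4,q5,q6}} V3={{q4},{q5},{q6},{q1,q5},{q2,q4},{q2,q5},{q3,q4},{q3,q5},{q3,q6},{q4,q5},{q4,q6},{q5,q6},{q1,q2,q5},{q2,q3,q5},{q3,q4,q5},{q4,q5,q6}} V4={{q4},{q6},{q2,q4},{q3,q4},{q3,q6},{q4,q5},{q4,q6},{q5,q6},{q3,q4,q5},{q4,q5,q6}} V5={{q1},{q1,q2},{q1,q3},{q1,q5},{q1,q2,q3},{q1,q2,q5}} V6={{q5},{q6},{q1,q5},{q2,q5},{q3,q5},{q3,q6},{q4,q5},{q4,q6},{q5,q6},{q1,q2,q5},{q2,q3,q5},{q3,q4,q5},{q4,q5,q6}}
  V12={{q1,q2},{q1,q3},{q2,q5},{q3,q5},{q3,q6},{q1,q2,q3},{q1,q2,q5},{q2,q3,q5},{q3,q4,q5}} V13={{q2,q4},{q2,q5},{q3,q4},{q3,q5},{q3,q6},{q1,q2,q5},{q2,q3,q5},{q3,q4,q5}} V14={{q2,q4},{q3,q4},{q3,q6},{q3,q4,q5}} V15={{q1,q2},{q1,q3},{q1,q2,q3},{q1,q2,q5}} V16={{q2,q5},{q3,q5},{q3,q6},{q1,q2,q5},{q2,q3,q5},{q3,q4,q5}} V23={{q5},{q6},{q1,q5},{q2,q5},{q3,q5},{q3,q6},{q4,q5},{q4,q6},{q5,q6},{q1,q2,q5},{q2,q3,q5},{q3,q4,q5},{q4,q5,q6}} V24={{q6},{q3,q6},{q4,q5},{q4,q6},{q5,q6},{q3,q4,q5},{q4,q5,q6}} V25={{q1},{q1,q2},{q1,q3},{q1,q5},{q1,q2,q3},{q1,q2,q5}} V26={{q5},{q6},{q1,q5},{q2,q5},{q3,q5},{q3,q6},{q4,q5},{q4,q6},{q5,q6},{q1,q2,q5},{q2,q3,q5},{q3,q4,q5},{q4,q5,q6}} V34={{q4},{q6},{q2,q4},{q3,q4},{q3,q6},{q4,q5},{q4,q6},{q5,q6},{q3,q4,q5},{q4,q5,q6}} V35={{q1,q5},{q1,q2,q5}} V36={{q5},{q6},{q1,q5},{q2,q5},{q3,q5},{q3,q6},{q4,q5},{q4,q6},{q5,q6},{q1,q2,q5},{q2,q3,q5},{q3,q4,q5},{q4,q5,q6}} V46={{q6},{q3,q6},{q4,q5},{q4,q6},{q5,q6},{q3,q4,q5},{q4,q5,q6}} V56={{q1,q5},{q1,q2,q5}}
  V123={{q2,q5},{q3,q5},{q3,q6},{q1,q2,q5},{q2,q3,q5},{q3,q4,q5}} V124={{q3,q6},{q3,q4,q5}} V125={{q1,q2},{q1,q3},{q1,q2,q3},{q1,q2,q5}} V126={{q2,q5},{q3,q5},{q3,q6},{q1,q2,q5},{q2,q3,q5},{q3,q4,q5}} V134={{q2,q4},{q3,q4},{q3,q6},{q3,q4,q5}} V135={{q1,q2,q5}} V136={{q2,q5},{q3,q5},{q3,q6},{q1,q2,q5},{q2,q3,q5},{q3,q4,q5}} V146={{q3,q6},{q3,q4,q5}} V156={{q1,q2,q5}} V234={{q6},{q3,q6},{q4,q5},{q4,q6},{q5,q6},{q3,q4,q5},{q4,q5,q6}} V235={{q1,q5},{q1,q2,q5}} V236={{q5},{q6},{q1,q5},{q2,q5},{q3,q5},{q3,q6},{q4,q5},{q4,q6},{q5,q6},{q1,q2,q5},{q2,q3,q5},{q3,q4,q5},{q4,q5,q6}} V246={{q6},{q3,q6},{q4,q5},{q4,q6},{q5,q6},{q3,q4,q5},{q4,q5,q6}} V256={{q1,q5},{q1,q2,q5}} V346={{q6},{q3,q6},{q4,q5},{q4,q6},{q5,q6},{q3,q4,q5},{q4,q5,q6}} V356={{q1,q5},{q1,q2,q5}}
  V1234={{q3,q6},{q3,q4,q5}} V1235={{q1,q2,q5}} V1236={{q2,q5},{q3,q5},{q3,q6},{q1,q2,q5},{q2,q3,q5},{q3,q4,q5}} V1246={{q3,q6},{q3,q4,q5}} V1256={{q1,q2,q5}} V1346={{q3,q6},{q3,q4,q5}} V1356={{q1,q2,q5}} V2346={{q6},{q3,q6},{q4,q5},{q4,q6},{q5,q6},{q3,q4,q5},{q4,q5,q6}} V2356={{q1,q5},{q1,q2,q5}}
  V12346={{q3,q6},{q3,q4,q5}} V12356={{q1,q2,q5}}
components per intersection:
  V1: {{q2},{q3},{q1,q2},{q1,q3},{q2,q3},{q2,q4},{q2,q5},{q3,q4},{q3,q5},{q3,q6},{q1,q2,q3},{q1,q2,q5},{q2,q3,q5},{q3,q4,q5}}
  V2: {{q1},{q5},{q6},{q1,q2},{q1,q3},{q1,q5},{q2,q5},{q3,q5},{q3,q6},{q4,q5},{q4,q6},{q5,q6},{q1,q2,q3},{q1,q2,q5},{q2,q3,q5},{q3,q4,q5},{q4,q5,q6}}
  V3: {{q4},{q5},{q6},{q1,q5},{q2,q4},{q2,q5},{q3,q4},{q3,q5},{q3,q6},{q4,q5},{q4,q6},{q5,q6},{q1,q2,q5},{q2,q3,q5},{q3,q4,q5},{q4,q5,q6}}
  V4: {{q4},{q6},{q2,q4},{q3,q4},{q3,q6},{q4,q5},{q4,q6},{q5,q6},{q3,q4,q5},{q4,q5,q6}}
  V5: {{q1},{q1,q2},{q1,q3},{q1,q5},{q1,q2,q3},{q1,q2,q5}}
  V6: {{q5},{q6},{q1,q5},{q2,q5},{q3,q5},{q3,q6},{q4,q5},{q4,q6},{q5,q6},{q1,q2,q5},{q2,q3,q5},{q3,q4,q5},{q4,q5,q6}}
  V12: {{q1,q2},{q1,q3},{q2,q5},{q3,q5},{q1,q2,q3},{q1,q2,q5},{q2,q3,q5},{q3,q4,q5}} {{q3,q6}}
  V13: {{q2,q4}} {{q2,q5},{q3,q4},{q3,q5},{q1,q2,q5},{q2,q3,q5},{q3,q4,q5}} {{q3,q6}}
  V14: {{q2,q4}} {{q3,q4},{q3,q4,q5}} {{q3,q6}}
  V15: {{q1,q2},{q1,q3},{q1,q2,q3},{q1,q2,q5}}
  V16: {{q2,q5},{q3,q5},{q1,q2,q5},{q2,q3,q5},{q3,q4,q5}} {{q3,q6}}
  V23: {{q5},{q6},{q1,q5},{q2,q5},{q3,q5},{q3,q6},{q4,q5},{q4,q6},{q5,q6},{q1,q2,q5},{q2,q3,q5},{q3,q4,q5},{q4,q5,q6}}
  V24: {{q6},{q3,q6},{q4,q5},{q4,q6},{q5,q6},{q3,q4,q5},{q4,q5,q6}}
  V25: {{q1},{q1,q2},{q1,q3},{q1,q5},{q1,q2,q3},{q1,q2,q5}}
  V26: {{q5},{q6},{q1,q5},{q2,q5},{q3,q5},{q3,q6},{q4,q5},{q4,q6},{q5,q6},{q1,q2,q5},{q2,q3,q5},{q3,q4,q5},{q4,q5,q6}}
  V34: {{q4},{q6},{q2,q4},{q3,q4},{q3,q6},{q4,q5},{q4,q6},{q5,q6},{q3,q4,q5},{q4,q5,q6}}
  V35: {{q1,q5},{q1,q2,q5}}
  V36: {{q5},{q6},{q1,q5},{q2,q5},{q3,q5},{q3,q6},{q4,q5},{q4,q6},{q5,q6},{q1,q2,q5},{q2,q3,q5},{q3,q4,q5},{q4,q5,q6}}
  V46: {{q6},{q3,q6},{q4,q5},{q4,q6},{q5,q6},{q3,q4,q5},{q4,q5,q6}}
  V56: {{q1,q5},{q1,q2,q5}}
  V123: {{q2,q5},{q3,q5},{q1,q2,q5},{q2,q3,q5},{q3,q4,q5}} {{q3,q6}}
  V124: {{q3,q6}} {{q3,q4,q5}}
  V125: {{q1,q2},{q1,q3},{q1,q2,q3},{q1,q2,q5}}
  V126: {{q2,q5},{q3,q5},{q1,q2,q5},{q2,q3,q5},{q3,q4,q5}} {{q3,q6}}
  V134: {{q2,q4}} {{q3,q4},{q3,q4,q5}} {{q3,q6}}
  V135: {{q1,q2,q5}}
  V136: {{q2,q5},{q3,q5},{q1,q2,q5},{q2,q3,q5},{q3,q4,q5}} {{q3,q6}}
  V146: {{q3,q6}} {{q3,q4,q5}}
  V156: {{q1,q2,q5}}
  V234: {{q6},{q3,q6},{q4,q5},{q4,q6},{q5,q6},{q3,q4,q5},{q4,q5,q6}}
  V235: {{q1,q5},{q1,q2,q5}}
  V236: {{q5},{q6},{q1,q5},{q2,q5},{q3,q5},{q3,q6},{q4,q5},{q4,q6},{q5,q6},{q1,q2,q5},{q2,q3,q5},{q3,q4,q5},{q4,q5,q6}}
  V246: {{q6},{q3,q6},{q4,q5},{q4,q6},{q5,q6},{q3,q4,q5},{q4,q5,q6}}
  V256: {{q1,q5},{q1,q2,q5}}
  V346: {{q6},{q3,q6},{q4,q5},{q4,q6},{q5,q6},{q3,q4,q5},{q4,q5,q6}}
  V356: {{q1,q5},{q1,q2,q5}}
  V1234: {{q3,q6}} {{q3,q4,q5}}
  V1235: {{q1,q2,q5}}
  V1236: {{q2,q5},{q3,q5},{q1,q2,q5},{q2,q3,q5},{q3,q4,q5}} {{q3,q6}}
  V1246: {{q3,q6}} {{q3,q4,q5}}
  V1256: {{q1,q2,q5}}
  V1346: {{q3,q6}} {{q3,q4,q5}}
  V1356: {{q1,q2,q5}}
  V2346: {{q6},{q3,q6},{q4,q5},{q4,q6},{q5,q6},{q3,q4,q5},{q4,q5,q6}}
  V2356: {{q1,q5},{q1,q2,q5}}
  V12346: {{q3,q6}} {{q3,q4,q5}}
  V12356: {{q1,q2,q5}}
C dims 6,20,23,13; δ0: rk 5, SNF 1^5; δ1: rk 13, SNF 1^13; δ2: rk 10, SNF 1^10
Ȟ^0: (6−5)−0=1 ⇒ Z
Ȟ^1: (20−13)−5=2 ⇒ Z^2
Ȟ^2: (23−10)−13=0 ⇒ 0

Ȟ^0 = Z,  Ȟ^1 = Z^2,  Ȟ^2 = 0
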